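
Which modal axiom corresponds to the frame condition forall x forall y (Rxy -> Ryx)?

ψ → □◇ψ

A defining formula is ψ → □◇ψ (the B axiom).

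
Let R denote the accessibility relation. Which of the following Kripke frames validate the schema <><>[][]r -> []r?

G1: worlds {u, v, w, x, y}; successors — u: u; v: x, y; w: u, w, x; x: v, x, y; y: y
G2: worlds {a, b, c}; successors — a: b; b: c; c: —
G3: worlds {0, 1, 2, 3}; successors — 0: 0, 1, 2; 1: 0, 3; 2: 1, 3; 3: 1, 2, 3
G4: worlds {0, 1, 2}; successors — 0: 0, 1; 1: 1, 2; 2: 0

G3

The schema corresponds to a generalized confluence (Geach) condition: forall x forall y forall z ((x R^2 y & xRz) -> exists w (y R^2 w & z = w)).
G1: fails — vR²y, vRx but no t with yR²t and x=t.
G2: fails — aR²c, aRb but no w with cR²w and b=w.
G3: holds.
G4: fails — 1R²2, 1R2 but no w with 2R²w and 2=w.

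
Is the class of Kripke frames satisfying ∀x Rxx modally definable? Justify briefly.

Yes, by □p → p

The condition is reflexivity. A defining modal formula is □p → p.
Suppose □p→p is valid. At any x set V(p)={w : Rxw}. Then □p holds at x, so p holds at x, i.e. Rxx.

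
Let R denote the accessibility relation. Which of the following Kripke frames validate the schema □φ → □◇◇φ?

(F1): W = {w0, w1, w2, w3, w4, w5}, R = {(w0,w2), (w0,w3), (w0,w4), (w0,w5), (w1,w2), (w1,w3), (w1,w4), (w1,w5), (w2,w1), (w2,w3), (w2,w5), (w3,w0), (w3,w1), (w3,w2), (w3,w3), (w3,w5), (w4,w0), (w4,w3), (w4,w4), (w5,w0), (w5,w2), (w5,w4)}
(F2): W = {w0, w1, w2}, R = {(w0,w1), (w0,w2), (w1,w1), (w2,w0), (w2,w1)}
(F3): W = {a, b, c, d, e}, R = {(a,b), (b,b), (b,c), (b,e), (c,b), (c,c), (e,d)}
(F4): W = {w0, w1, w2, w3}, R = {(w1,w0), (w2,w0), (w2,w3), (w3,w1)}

(F1), (F2)

This is the axiom for a generalized confluence (Geach) condition; its first-order frame correspondent is ∀x ∀z (xRz → ∃w (xRw ∧ zR²w)).
(F1): condition met.
(F2): condition met.
(F3): fails — bRe but no w with bRw and eR²w.
(F4): fails — w1Rw0 but no w with w1Rw and w0R²w.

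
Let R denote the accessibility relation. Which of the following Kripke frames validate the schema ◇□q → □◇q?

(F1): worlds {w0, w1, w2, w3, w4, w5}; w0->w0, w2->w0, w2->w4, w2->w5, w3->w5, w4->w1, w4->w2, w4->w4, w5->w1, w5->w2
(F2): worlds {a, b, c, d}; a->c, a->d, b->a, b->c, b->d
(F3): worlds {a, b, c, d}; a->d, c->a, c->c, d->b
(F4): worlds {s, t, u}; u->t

This is the axiom for convergence; its first-order frame correspondent is ∀x ∀y ∀z (Rxy ∧ Rxz → ∃w (Ryw ∧ Rzw)).
(F1): fails — Rw2w4 and Rw2w0 but w4 and w0 have no common successor.
(F2): fails — Rac and Rac but c and c have no common successor.
(F3): fails — Rcc and Rca but c and a have no common successor.
(F4): fails — Rut and Rut but t and t have no common successor.

none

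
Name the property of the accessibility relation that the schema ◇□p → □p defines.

Equivalently (dual form): ◇p → □◇p.
Suppose ◇p→□◇p is valid. Take Rxy, Rxz and set V(p)={y}. Then ◇p at x, so □◇p at x, so ◇p at z, so some w with Rzw has p; w=y, i.e. Rzy. By symmetry of the argument, Ryz.

The Euclidean property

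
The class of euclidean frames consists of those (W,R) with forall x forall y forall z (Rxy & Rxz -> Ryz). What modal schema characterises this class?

◇q → □◇q

A defining formula is ◇q → □◇q (the 5 axiom).
Suppose ◇q→□◇q is valid. Take Rxy, Rxz and set V(q)={y}. Then ◇q at x, so □◇q at x, so ◇q at z, so some w with Rzw has q; w=y, i.e. Rzy. By symmetry of the argument, Ryz.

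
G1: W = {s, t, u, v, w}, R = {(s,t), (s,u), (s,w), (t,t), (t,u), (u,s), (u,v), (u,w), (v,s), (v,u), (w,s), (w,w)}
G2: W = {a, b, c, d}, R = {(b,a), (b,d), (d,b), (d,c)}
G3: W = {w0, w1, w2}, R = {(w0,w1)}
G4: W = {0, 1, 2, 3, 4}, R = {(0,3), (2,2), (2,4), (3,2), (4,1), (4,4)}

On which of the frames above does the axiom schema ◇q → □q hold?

The schema corresponds to partial functionality: ∀x ∀y ∀z (Rxy ∧ Rxz → y = z).
G1: fails — s sees both t and u.
G2: fails — b sees both a and d.
G3: satisfies the condition.
G4: fails — 2 sees both 2 and 4.
Valid on: G3.

G3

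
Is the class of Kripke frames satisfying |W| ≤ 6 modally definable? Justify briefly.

Modal frame validity is preserved under disjoint unions.
Any modal formula valid on each of 7 disjoint one-world frames is valid on their disjoint union (validity is preserved under disjoint unions). Each one-world frame has |W|=1≤6, but the union has |W|=7.
Hence having at most 6 worlds is not modally definable.

No — not modally definable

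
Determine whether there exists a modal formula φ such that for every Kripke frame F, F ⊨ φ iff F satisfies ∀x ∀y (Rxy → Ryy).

Yes: it is shift-reflexivity, defined by the T□ schema □(□r → r).
Suppose □(□r→r) is valid. Take Rxy and set V(r)={w : Ryw}. Then at y, □r holds; since □(□r→r) at x, □r→r at y, so r at y, i.e. Ryy.

Yes, by □(□r → r)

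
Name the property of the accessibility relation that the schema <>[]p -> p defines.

symmetry

This is frame-equivalent to p → □◇p (substitute ¬p for p and contrapose).
Suppose p→□◇p is valid. Take Rxy and set V(p)={x}. Then p at x, so □◇p at x, so ◇p at y, so some z with Ryz has p; z=x, i.e. Ryx.
The converse is a direct semantic check.
So the correspondent is symmetry.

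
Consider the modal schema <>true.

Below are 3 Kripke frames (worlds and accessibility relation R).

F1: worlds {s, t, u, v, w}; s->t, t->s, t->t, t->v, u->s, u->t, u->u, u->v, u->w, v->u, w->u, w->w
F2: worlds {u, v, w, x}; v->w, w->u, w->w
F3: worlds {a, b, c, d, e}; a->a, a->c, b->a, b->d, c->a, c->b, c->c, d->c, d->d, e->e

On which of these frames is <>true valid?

The schema corresponds to seriality: forall x exists y Rxy.
F1: ✓.
F2: fails — world u has no successor.
F3: ✓.

F1, F3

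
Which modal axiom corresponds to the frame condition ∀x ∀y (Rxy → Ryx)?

ψ → □◇ψ

This is symmetry; the standard corresponding axiom is B: ψ → □◇ψ.
Suppose ψ→□◇ψ is valid. Take Rxy and set V(ψ)={x}. Then ψ at x, so □◇ψ at x, so ◇ψ at y, so some z with Ryz has ψ; z=x, i.e. Ryx.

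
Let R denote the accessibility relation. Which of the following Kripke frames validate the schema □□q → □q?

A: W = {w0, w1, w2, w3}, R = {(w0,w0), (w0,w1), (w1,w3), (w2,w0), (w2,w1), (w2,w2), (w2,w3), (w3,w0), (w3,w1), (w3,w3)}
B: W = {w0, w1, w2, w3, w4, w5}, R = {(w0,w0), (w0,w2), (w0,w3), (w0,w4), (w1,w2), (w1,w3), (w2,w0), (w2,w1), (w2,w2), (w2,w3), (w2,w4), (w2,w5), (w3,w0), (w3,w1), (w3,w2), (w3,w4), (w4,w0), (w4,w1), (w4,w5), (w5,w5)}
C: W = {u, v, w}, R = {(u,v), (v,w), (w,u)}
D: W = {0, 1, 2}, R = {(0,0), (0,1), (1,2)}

This is the axiom for density; its first-order frame correspondent is ∀x ∀y (Rxy → ∃z (Rxz ∧ Rzy)).
A: ✓.
B: fails — Rw4w1 but no z with Rw4z and Rzw1.
C: fails — Ruv but no z with Ruz and Rzv.
D: fails — R12 but no z with R1z and Rz2.
Valid on: A.

A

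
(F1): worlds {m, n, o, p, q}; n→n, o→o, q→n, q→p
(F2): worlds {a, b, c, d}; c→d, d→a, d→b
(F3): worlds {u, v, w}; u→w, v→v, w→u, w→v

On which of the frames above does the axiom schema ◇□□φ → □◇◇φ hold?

The schema corresponds to a generalized confluence (Geach) condition: ∀x ∀y ∀z ((xRy ∧ xRz) → ∃w (yR²w ∧ zR²w)).
(F1): fails — qRn, qRp but no w with nR²w and pR²w.
(F2): fails — cRd, cRd but no w with dR²w and dR²w.
(F3): condition met.
Valid on: (F3).

(F3)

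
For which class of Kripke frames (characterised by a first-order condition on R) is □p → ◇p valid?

Suppose □p→◇p is valid. At any x set V(p)=W. Then □p at x, so ◇p at x, so x has a successor.

seriality: ∀x ∃y Rxy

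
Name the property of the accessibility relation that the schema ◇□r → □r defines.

the Euclidean property: ∀x ∀y ∀z (Rxy ∧ Rxz → Ryz)

This is frame-equivalent to ◇r → □◇r (substitute ¬r for r and contrapose).
Suppose ◇r→□◇r is valid. Take Rxy, Rxz and set V(r)={y}. Then ◇r at x, so □◇r at x, so ◇r at z, so some w with Rzw has r; w=y, i.e. Rzy. By symmetry of the argument, Ryz.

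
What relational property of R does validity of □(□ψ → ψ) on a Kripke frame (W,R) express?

This schema is the T□ axiom.
It corresponds to shift-reflexivity: ∀x ∀y (Rxy → Ryy).

Shift-reflexivity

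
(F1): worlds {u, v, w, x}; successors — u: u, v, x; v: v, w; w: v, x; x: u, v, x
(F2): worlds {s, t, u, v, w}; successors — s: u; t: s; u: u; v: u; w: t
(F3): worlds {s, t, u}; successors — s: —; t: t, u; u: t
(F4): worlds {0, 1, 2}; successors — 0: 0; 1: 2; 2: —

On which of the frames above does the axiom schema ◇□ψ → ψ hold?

(F3)

Frame correspondent (Sahlqvist): ∀x ∀y (Rxy → Ryx) — i.e. symmetry.
(F1): fails — Ruv but not Rvu.
(F2): fails — Rwt but not Rtw.
(F3): holds.
(F4): fails — R12 but not R21.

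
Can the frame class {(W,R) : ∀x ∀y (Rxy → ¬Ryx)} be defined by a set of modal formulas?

No — not modally definable

Modal frame validity is preserved under surjective bounded morphisms.
The 5-cycle (worlds a,b,c,d,e with a→b→c→d→e→a) is asymmetric. Mapping every world to a single reflexive point • is a surjective bounded morphism, and the reflexive point is not asymmetric (R•• but asymmetry requires ¬R••).
So no modal formula (or set of formulas) defines exactly the asymmetric frames.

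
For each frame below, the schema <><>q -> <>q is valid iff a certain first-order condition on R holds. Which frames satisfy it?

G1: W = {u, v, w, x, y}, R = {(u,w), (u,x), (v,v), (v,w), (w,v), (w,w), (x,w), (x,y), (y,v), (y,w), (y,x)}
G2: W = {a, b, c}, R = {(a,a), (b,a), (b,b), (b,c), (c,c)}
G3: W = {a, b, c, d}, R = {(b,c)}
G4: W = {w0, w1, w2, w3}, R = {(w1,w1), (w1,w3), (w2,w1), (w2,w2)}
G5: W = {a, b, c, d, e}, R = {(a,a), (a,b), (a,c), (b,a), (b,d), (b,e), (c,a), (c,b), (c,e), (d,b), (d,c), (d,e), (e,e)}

Frame correspondent (Sahlqvist): forall x forall y forall z (Rxy & Ryz -> Rxz) — i.e. transitivity.
G1: fails — Rxw and Rwv but not Rxv.
G2: holds.
G3: holds.
G4: fails — Rw2w1 and Rw1w3 but not Rw2w3.
G5: fails — Rdc and Rca but not Rda.
Valid on: G2, G3.

G2, G3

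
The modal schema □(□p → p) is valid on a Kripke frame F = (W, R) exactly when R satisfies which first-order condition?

Suppose □(□p→p) is valid. Take Rxy and set V(p)={w : Ryw}. Then at y, □p holds; since □(□p→p) at x, □p→p at y, so p at y, i.e. Ryy.

shift-reflexivity: ∀x ∀y (Rxy → Ryy)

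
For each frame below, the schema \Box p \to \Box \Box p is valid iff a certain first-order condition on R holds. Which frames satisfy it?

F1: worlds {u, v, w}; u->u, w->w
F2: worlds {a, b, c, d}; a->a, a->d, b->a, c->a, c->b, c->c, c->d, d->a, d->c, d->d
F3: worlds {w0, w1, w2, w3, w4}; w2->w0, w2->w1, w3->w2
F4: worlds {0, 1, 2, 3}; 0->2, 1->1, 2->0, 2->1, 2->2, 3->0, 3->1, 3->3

F1

This is the axiom for transitivity; its first-order frame correspondent is \forall x \forall y \forall z (Rxy \wedge Ryz \to Rxz).
F1: holds.
F2: fails — Rdc and Rcb but not Rdb.
F3: fails — Rw3w2 and Rw2w0 but not Rw3w0.
F4: fails — R02 and R20 but not R00.
Valid on: F1.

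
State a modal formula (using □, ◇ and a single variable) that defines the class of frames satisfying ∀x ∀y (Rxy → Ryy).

The condition is shift-reflexivity. The T□ schema □(□ψ → ψ) defines it.
Suppose □(□ψ→ψ) is valid. Take Rxy and set V(ψ)={w : Ryw}. Then at y, □ψ holds; since □(□ψ→ψ) at x, □ψ→ψ at y, so ψ at y, i.e. Ryy.

□(□ψ → ψ)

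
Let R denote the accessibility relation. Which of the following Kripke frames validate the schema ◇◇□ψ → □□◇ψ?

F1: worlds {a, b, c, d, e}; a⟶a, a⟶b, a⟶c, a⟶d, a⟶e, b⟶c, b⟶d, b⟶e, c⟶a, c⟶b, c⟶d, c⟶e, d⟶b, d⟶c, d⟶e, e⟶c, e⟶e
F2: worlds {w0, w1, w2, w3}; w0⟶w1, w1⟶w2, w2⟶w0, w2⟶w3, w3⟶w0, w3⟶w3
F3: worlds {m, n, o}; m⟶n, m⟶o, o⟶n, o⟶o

F1

This is the axiom for a generalized confluence (Geach) condition; its first-order frame correspondent is ∀x ∀y ∀z ((xR²y ∧ xR²z) → ∃w (yRw ∧ zRw)).
F1: holds.
F2: fails — w1R²w0, w1R²w3 but no w with w0Rw and w3Rw.
F3: fails — mR²n, mR²n but no w with nRw and nRw.
Valid on: F1.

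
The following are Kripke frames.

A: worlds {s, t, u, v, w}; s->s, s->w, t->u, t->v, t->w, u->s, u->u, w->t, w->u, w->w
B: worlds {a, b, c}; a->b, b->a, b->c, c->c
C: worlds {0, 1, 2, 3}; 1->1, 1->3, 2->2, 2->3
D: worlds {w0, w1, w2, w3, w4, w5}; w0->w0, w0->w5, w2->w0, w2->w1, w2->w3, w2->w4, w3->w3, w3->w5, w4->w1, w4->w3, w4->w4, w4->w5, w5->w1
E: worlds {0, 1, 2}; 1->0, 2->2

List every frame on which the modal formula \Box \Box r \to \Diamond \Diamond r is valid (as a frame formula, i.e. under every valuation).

B

The schema corresponds to a generalized confluence (Geach) condition: \forall x \exists w (x R^2 w \wedge x R^2 w).
A: fails — at v but no w* with vR²w* and vR²w*.
B: ✓.
C: fails — at 0 but no w with 0R²w and 0R²w.
D: fails — at w1 but no w with w1R²w and w1R²w.
E: fails — at 0 but no w with 0R²w and 0R²w.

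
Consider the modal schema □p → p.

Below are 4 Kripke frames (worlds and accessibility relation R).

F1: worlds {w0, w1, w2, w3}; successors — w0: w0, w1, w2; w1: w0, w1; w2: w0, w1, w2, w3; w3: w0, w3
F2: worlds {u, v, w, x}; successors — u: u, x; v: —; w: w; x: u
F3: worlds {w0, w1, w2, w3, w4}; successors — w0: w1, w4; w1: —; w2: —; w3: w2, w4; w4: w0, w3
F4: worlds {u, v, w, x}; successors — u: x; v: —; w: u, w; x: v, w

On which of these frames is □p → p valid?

The schema corresponds to reflexivity: ∀x Rxx.
F1: holds.
F2: fails — world v does not see itself.
F3: fails — world w0 does not see itself.
F4: fails — world u does not see itself.
Valid on: F1.

F1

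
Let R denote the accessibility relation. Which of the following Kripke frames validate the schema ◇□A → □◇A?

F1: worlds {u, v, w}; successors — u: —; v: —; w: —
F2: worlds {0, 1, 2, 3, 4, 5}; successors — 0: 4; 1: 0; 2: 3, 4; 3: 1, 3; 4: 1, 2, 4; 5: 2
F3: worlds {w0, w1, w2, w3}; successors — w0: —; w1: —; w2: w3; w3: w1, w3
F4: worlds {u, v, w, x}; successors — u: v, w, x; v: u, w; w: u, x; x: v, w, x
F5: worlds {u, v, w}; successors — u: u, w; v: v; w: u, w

Frame correspondent (Sahlqvist): ∀x ∀y ∀z (Rxy ∧ Rxz → ∃w (Ryw ∧ Rzw)) — i.e. convergence.
F1: satisfies the condition.
F2: fails — R31 and R33 but 1 and 3 have no common successor.
F3: fails — Rw3w1 and Rw3w1 but w1 and w1 have no common successor.
F4: satisfies the condition.
F5: satisfies the condition.
Valid on: F1, F4, F5.

F1, F4, F5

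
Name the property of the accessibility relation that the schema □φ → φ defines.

Suppose □φ→φ is valid. At any x set V(φ)={w : Rxw}. Then □φ holds at x, so φ holds at x, i.e. Rxx.

reflexivity: ∀x Rxx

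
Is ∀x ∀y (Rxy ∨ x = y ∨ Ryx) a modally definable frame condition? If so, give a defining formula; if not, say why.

Any modally definable frame class is closed under disjoint unions.
Take 4 disjoint single-world reflexive frames: each is trivially connected, but their disjoint union has 4 worlds with no edge between distinct components, so it is not connected.
Hence connectedness of R is not modally definable.

No — not modally definable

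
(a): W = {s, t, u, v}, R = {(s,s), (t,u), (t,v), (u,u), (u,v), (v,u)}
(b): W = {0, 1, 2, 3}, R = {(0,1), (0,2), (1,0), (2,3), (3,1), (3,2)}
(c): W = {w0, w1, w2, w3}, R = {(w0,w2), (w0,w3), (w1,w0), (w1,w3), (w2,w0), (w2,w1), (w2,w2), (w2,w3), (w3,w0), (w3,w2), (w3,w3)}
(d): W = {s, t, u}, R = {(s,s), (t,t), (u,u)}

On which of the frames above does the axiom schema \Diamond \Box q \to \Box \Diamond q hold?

(a), (c), (d)

Frame correspondent (Sahlqvist): \forall x \forall y \forall z (Rxy \wedge Rxz \to \exists w (Ryw \wedge Rzw)) — i.e. convergence.
(a): condition met.
(b): fails — R02 and R01 but 2 and 1 have no common successor.
(c): condition met.
(d): condition met.
Valid on: (a), (c), (d).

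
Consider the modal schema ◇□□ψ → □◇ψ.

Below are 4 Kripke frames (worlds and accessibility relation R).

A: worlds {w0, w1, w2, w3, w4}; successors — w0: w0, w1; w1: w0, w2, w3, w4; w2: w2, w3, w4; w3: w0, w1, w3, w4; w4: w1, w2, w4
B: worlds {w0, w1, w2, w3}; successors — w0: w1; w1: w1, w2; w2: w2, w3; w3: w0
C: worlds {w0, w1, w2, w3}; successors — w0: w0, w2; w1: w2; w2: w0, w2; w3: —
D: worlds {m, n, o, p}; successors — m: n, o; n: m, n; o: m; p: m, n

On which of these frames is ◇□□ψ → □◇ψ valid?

Frame correspondent (Sahlqvist): ∀x ∀y ∀z ((xRy ∧ xRz) → ∃w (yR²w ∧ zRw)) — i.e. a generalized confluence (Geach) condition.
A: satisfies the condition.
B: fails — w2Rw3, w2Rw2 but no w with w3R²w and w2Rw.
C: satisfies the condition.
D: fails — mRo, mRo but no w with oR²w and oRw.

A, C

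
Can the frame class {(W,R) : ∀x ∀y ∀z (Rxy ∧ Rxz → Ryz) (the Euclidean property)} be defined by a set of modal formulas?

The condition is the Euclidean property. A defining modal formula is ◇r → □◇r.

Definable; ◇r → □◇r defines it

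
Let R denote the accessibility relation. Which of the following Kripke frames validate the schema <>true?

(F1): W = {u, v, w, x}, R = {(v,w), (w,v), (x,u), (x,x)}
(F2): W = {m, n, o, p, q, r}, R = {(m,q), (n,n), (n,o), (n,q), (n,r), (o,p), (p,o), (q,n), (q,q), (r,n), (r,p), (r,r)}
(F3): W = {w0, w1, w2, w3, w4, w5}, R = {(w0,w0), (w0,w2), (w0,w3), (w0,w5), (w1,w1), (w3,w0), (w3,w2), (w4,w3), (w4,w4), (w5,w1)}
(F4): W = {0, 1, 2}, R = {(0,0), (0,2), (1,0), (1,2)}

The schema corresponds to seriality: forall x exists y Rxy.
(F1): fails — world u has no successor.
(F2): satisfies the condition.
(F3): fails — world w2 has no successor.
(F4): fails — world 2 has no successor.
Valid on: (F2).

(F2)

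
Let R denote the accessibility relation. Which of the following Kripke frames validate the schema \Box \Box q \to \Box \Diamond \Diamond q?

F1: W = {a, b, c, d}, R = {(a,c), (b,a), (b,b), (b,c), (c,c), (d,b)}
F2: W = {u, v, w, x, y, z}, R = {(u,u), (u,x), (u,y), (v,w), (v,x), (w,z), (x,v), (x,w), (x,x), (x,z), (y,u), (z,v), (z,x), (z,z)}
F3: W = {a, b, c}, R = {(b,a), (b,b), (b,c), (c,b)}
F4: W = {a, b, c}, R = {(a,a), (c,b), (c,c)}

F1, F2

This is the axiom for a generalized confluence (Geach) condition; its first-order frame correspondent is \forall x \forall z (xRz \to \exists w (x R^2 w \wedge z R^2 w)).
F1: condition met.
F2: condition met.
F3: fails — bRa but no w with bR²w and aR²w.
F4: fails — cRb but no w with cR²w and bR²w.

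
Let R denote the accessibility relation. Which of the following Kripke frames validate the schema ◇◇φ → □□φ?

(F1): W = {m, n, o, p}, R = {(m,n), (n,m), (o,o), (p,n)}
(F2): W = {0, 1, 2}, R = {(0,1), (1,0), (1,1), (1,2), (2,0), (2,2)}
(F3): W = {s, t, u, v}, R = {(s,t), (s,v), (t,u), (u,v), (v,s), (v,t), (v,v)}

(F1)

The schema corresponds to a generalized confluence (Geach) condition: ∀x ∀y ∀z ((xR²y ∧ xR²z) → ∃w (y = w ∧ z = w)).
(F1): holds.
(F2): fails — 0R²0, 0R²1 but 0 ≠ 1.
(F3): fails — sR²s, sR²t but s ≠ t.
Valid on: (F1).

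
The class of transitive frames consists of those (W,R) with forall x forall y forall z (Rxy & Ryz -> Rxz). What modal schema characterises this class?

A defining formula is □p → □□p (the 4 axiom).
Suppose □p→□□p is valid. Take Rxy, Ryz and set V(p)={w : Rxw}. Then □p at x, so □□p at x, so □p at y, so p at z, i.e. Rxz.

□p → □□p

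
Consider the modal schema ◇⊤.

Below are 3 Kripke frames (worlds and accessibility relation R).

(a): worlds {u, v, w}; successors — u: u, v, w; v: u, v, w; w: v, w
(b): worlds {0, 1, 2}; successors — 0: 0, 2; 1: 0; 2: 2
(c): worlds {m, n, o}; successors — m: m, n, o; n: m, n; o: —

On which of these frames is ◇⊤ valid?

The schema corresponds to seriality: ∀x ∃y Rxy.
(a): condition met.
(b): condition met.
(c): fails — world o has no successor.

(a), (b)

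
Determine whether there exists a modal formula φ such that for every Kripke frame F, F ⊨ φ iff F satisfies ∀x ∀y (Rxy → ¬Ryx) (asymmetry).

Modal frame validity is preserved under surjective bounded morphisms.
The 4-cycle (worlds a,b,c,d with a→b→c→d→a) is asymmetric. Mapping every world to a single reflexive point • is a surjective bounded morphism, and the reflexive point is not asymmetric (R•• but asymmetry requires ¬R••).
So no modal formula (or set of formulas) defines exactly the asymmetric frames.

Not definable by any modal formula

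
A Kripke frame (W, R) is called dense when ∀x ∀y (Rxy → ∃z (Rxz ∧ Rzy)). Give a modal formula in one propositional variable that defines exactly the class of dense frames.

□□ψ → □ψ

This is density; the standard corresponding axiom is C4: □□ψ → □ψ.
Suppose □□ψ→□ψ is valid. Take Rxy and set V(ψ)={w : xR²w}. Then □□ψ at x, so □ψ at x, so ψ at y, i.e. ∃z(Rxz∧Rzy).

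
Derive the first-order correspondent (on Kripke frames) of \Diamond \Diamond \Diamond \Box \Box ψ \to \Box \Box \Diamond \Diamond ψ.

This is a Sahlqvist (Geach-type) schema ◇^3□^2ψ → □^2◇^2ψ.
Minimal-valuation argument: fix x; take any y with xR^3y and any z with xR^2z. Set V(ψ) to the set of worlds R-reachable from y in exactly 2 steps. Then □^2ψ holds at y, so the antecedent holds at x; validity forces ◇^2ψ at z, giving a w with zR^2w and yR^2w.
First-order correspondent: \forall x \forall y \forall z ((x R^3 y \wedge x R^2 z) \to \exists w (y R^2 w \wedge z R^2 w)).

\forall x \forall y \forall z ((x R^3 y \wedge x R^2 z) \to \exists w (y R^2 w \wedge z R^2 w))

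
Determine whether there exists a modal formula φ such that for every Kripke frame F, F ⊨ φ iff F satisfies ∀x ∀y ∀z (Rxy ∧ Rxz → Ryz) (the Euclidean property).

This is a Sahlqvist condition; the 5 axiom ◇p → □◇p defines it.
Suppose ◇p→□◇p is valid. Take Rxy, Rxz and set V(p)={y}. Then ◇p at x, so □◇p at x, so ◇p at z, so some w with Rzw has p; w=y, i.e. Rzy. By symmetry of the argument, Ryz.

Definable; ◇p → □◇p defines it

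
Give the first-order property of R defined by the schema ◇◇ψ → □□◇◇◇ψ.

∀x ∀y ∀z ((xR²y ∧ xR²z) → ∃w (y = w ∧ zR³w))

This is a Sahlqvist (Geach-type) schema ◇^2□^0ψ → □^2◇^3ψ.
First-order correspondent: ∀x ∀y ∀z ((xR²y ∧ xR²z) → ∃w (y = w ∧ zR³w)).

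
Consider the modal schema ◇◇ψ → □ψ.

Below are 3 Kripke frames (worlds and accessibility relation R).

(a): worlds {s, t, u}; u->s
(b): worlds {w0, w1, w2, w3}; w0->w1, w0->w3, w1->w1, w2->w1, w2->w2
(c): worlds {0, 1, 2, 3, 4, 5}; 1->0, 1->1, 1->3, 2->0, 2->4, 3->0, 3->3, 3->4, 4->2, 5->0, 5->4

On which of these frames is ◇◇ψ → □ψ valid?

Frame correspondent (Sahlqvist): ∀x ∀y ∀z ((xR²y ∧ xRz) → ∃w (y = w ∧ z = w)) — i.e. a generalized confluence (Geach) condition.
(a): satisfies the condition.
(b): fails — w0R²w1, w0Rw3 but w1 ≠ w3.
(c): fails — 1R²0, 1R1 but 0 ≠ 1.
Valid on: (a).

(a)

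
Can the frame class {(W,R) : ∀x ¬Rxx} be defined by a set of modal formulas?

Modal frame validity is preserved under surjective bounded morphisms.
The 4-cycle (worlds w0,w1,w2,w3 with w0→w1→w2→w3→w0) is irreflexive, and the map sending every world to a single reflexive point • is a surjective bounded morphism (forth: every edge maps to (•,•); back: every world has a successor). So any modal formula valid on the 4-cycle is also valid on the reflexive point, which is not irreflexive.
So no modal formula (or set of formulas) defines exactly the irreflexive frames.

No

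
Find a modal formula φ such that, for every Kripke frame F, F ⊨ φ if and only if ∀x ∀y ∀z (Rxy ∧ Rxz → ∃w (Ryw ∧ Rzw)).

The condition is convergence. The .2 schema ◇□q → □◇q defines it.
Suppose ◇□q→□◇q is valid. Take Rxy, Rxz and set V(q)={w : Ryw}. Then □q at y so ◇□q at x, so □◇q at x, so ◇q at z, giving w with Rzw and Ryw.

◇□q → □◇q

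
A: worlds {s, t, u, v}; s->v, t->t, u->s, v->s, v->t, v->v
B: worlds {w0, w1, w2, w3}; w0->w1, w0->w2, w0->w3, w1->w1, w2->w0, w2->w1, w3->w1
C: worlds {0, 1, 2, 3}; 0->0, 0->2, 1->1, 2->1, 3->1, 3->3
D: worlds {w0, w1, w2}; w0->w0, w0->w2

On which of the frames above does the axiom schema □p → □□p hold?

D

The schema corresponds to transitivity: ∀x ∀y ∀z (Rxy ∧ Ryz → Rxz).
A: fails — Rus and Rsv but not Ruv.
B: fails — Rw0w2 and Rw2w0 but not Rw0w0.
C: fails — R02 and R21 but not R01.
D: ✓.
Valid on: D.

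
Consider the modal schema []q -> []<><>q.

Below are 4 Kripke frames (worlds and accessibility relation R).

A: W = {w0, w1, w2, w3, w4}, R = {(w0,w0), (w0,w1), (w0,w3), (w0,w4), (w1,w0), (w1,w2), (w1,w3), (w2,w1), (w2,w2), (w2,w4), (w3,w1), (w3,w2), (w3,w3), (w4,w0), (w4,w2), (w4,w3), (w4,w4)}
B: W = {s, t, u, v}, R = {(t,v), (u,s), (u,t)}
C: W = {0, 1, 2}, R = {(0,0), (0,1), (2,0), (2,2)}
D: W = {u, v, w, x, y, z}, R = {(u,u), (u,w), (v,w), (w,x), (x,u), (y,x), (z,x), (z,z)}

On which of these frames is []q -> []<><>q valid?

This is the axiom for a generalized confluence (Geach) condition; its first-order frame correspondent is forall x forall z (xRz -> exists w (xRw & z R^2 w)).
A: holds.
B: fails — tRv but no w with tRw and vR²w.
C: fails — 0R1 but no w with 0Rw and 1R²w.
D: fails — vRw but no t with vRt and wR²t.

A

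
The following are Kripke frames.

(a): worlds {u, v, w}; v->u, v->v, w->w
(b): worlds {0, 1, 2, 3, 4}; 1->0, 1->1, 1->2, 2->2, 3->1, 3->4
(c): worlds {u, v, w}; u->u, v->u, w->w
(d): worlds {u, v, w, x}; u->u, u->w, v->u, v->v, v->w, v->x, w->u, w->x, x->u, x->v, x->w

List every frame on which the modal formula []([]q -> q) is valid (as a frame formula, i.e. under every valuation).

This is the axiom for shift-reflexivity; its first-order frame correspondent is forall x forall y (Rxy -> Ryy).
(a): fails — Rvu but not Ruu.
(b): fails — R10 but not R00.
(c): satisfies the condition.
(d): fails — Rxw but not Rww.

(c)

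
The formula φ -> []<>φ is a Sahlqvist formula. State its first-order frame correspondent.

Suppose φ→□◇φ is valid. Take Rxy and set V(φ)={x}. Then φ at x, so □◇φ at x, so ◇φ at y, so some z with Ryz has φ; z=x, i.e. Ryx.

symmetry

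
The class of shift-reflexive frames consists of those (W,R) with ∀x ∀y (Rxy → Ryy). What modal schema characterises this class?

A defining formula is □(□ψ → ψ) (the T□ axiom).
Suppose □(□ψ→ψ) is valid. Take Rxy and set V(ψ)={w : Ryw}. Then at y, □ψ holds; since □(□ψ→ψ) at x, □ψ→ψ at y, so ψ at y, i.e. Ryy.

□(□ψ → ψ)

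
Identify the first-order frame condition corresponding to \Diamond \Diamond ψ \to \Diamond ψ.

Replacing ψ by ¬ψ and contraposing gives the equivalent schema □ψ → □□ψ.
Suppose □ψ→□□ψ is valid. Take Rxy, Ryz and set V(ψ)={w : Rxw}. Then □ψ at x, so □□ψ at x, so □ψ at y, so ψ at z, i.e. Rxz.
Conversely, on a frame with transitivity the schema holds at every world under every valuation.
Frame condition: \forall x \forall y \forall z (Rxy \wedge Ryz \to Rxz).

transitivity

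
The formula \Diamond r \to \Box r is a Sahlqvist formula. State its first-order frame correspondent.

Suppose ◇r→□r is valid. Take Rxy, Rxz and set V(r)={y}. Then ◇r at x, so □r at x, so r at z, i.e. z=y.

partial functionality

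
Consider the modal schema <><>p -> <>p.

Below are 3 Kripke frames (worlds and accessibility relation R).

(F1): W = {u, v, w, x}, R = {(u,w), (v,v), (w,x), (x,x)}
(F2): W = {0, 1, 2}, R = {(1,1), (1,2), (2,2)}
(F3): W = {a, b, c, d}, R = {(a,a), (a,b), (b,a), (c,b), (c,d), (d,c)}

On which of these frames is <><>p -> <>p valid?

(F2)

Frame correspondent (Sahlqvist): forall x forall y (x R^2 y -> exists w (y = w & xRw)) — i.e. a generalized confluence (Geach) condition.
(F1): fails — uR²x but no t with x=t and uRt.
(F2): satisfies the condition.
(F3): fails — bR²b but no w with b=w and bRw.
Valid on: (F2).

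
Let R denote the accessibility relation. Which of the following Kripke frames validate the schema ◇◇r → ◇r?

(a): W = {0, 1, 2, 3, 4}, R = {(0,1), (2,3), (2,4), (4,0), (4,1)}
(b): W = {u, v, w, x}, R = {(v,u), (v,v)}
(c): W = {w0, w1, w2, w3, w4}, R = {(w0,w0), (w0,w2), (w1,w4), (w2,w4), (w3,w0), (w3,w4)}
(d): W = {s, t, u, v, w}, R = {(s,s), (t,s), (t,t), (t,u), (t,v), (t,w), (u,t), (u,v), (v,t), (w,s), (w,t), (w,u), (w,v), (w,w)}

Frame correspondent (Sahlqvist): ∀x ∀y ∀z (Rxy ∧ Ryz → Rxz) — i.e. transitivity.
(a): fails — R24 and R40 but not R20.
(b): ✓.
(c): fails — Rw3w0 and Rw0w2 but not Rw3w2.
(d): fails — Rut and Rts but not Rus.

(b)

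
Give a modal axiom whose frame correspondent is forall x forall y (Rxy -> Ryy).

□(□q → q)

The condition is shift-reflexivity. The T□ schema □(□q → q) defines it.
Suppose □(□q→q) is valid. Take Rxy and set V(q)={w : Ryw}. Then at y, □q holds; since □(□q→q) at x, □q→q at y, so q at y, i.e. Ryy.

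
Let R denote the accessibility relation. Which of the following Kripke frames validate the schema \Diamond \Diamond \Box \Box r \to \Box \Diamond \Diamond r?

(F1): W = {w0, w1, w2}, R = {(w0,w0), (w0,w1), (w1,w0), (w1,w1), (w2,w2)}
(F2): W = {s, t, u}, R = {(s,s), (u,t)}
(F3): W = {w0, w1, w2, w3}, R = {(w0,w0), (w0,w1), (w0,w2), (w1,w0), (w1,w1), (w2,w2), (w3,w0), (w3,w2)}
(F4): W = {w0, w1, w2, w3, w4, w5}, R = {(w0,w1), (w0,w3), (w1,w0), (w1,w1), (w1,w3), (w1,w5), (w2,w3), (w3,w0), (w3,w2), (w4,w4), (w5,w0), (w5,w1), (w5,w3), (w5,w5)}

Frame correspondent (Sahlqvist): \forall x \forall y \forall z ((x R^2 y \wedge xRz) \to \exists w (y R^2 w \wedge z R^2 w)) — i.e. a generalized confluence (Geach) condition.
(F1): condition met.
(F2): condition met.
(F3): condition met.
(F4): fails — w0R²w2, w0Rw3 but no w with w2R²w and w3R²w.

(F1), (F2), (F3)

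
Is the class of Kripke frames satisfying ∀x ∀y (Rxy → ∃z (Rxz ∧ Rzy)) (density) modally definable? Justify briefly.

Yes, by □□q → □q

Yes: it is density, defined by the C4 schema □□q → □q.
Suppose □□q→□q is valid. Take Rxy and set V(q)={w : xR²w}. Then □□q at x, so □q at x, so q at y, i.e. ∃z(Rxz∧Rzy).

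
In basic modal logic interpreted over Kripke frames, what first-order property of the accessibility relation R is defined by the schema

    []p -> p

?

reflexivity

Suppose □p→p is valid. At any x set V(p)={w : Rxw}. Then □p holds at x, so p holds at x, i.e. Rxx.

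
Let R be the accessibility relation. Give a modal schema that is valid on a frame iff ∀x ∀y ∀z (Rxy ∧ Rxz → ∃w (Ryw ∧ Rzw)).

The condition is convergence. The .2 schema ◇□r → □◇r defines it.
Suppose ◇□r→□◇r is valid. Take Rxy, Rxz and set V(r)={w : Ryw}. Then □r at y so ◇□r at x, so □◇r at x, so ◇r at z, giving w with Rzw and Ryw.

◇□r → □◇r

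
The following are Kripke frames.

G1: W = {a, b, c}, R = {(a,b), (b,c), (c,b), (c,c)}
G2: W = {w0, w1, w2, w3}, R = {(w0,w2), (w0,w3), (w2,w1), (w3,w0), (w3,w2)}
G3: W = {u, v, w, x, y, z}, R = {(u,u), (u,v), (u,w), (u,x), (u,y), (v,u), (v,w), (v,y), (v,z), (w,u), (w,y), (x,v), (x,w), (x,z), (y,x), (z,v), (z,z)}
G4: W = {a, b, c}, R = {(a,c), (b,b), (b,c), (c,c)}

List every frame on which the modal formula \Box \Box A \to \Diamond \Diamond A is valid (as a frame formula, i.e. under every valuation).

G1, G3, G4

This is the axiom for a generalized confluence (Geach) condition; its first-order frame correspondent is \forall x \exists w (x R^2 w \wedge x R^2 w).
G1: satisfies the condition.
G2: fails — at w1 but no w with w1R²w and w1R²w.
G3: satisfies the condition.
G4: satisfies the condition.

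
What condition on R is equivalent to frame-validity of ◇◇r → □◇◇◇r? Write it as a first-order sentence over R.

This is a Sahlqvist (Geach-type) schema ◇^2□^0r → □^1◇^3r.
Minimal-valuation argument: fix x; take any y with xR^2y and any z with xR^1z. Set V(r) to the set of worlds R-reachable from y in exactly 0 steps. Then □^0r holds at y, so the antecedent holds at x; validity forces ◇^3r at z, giving a w with zR^3w and yR^0w.
First-order correspondent: ∀x ∀y ∀z ((xR²y ∧ xRz) → ∃w (y = w ∧ zR³w)).

∀x ∀y ∀z ((xR²y ∧ xRz) → ∃w (y = w ∧ zR³w))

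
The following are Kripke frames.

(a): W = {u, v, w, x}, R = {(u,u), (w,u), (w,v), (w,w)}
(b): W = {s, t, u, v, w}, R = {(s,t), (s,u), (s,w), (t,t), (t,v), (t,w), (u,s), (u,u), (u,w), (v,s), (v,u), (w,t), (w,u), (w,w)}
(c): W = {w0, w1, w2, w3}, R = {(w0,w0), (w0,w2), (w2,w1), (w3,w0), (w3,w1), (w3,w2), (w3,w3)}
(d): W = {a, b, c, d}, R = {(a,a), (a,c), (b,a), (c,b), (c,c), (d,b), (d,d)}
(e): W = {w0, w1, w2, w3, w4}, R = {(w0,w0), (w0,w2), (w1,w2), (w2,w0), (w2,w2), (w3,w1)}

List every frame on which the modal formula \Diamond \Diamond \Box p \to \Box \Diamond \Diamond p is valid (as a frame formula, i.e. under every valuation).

(b), (e)

Frame correspondent (Sahlqvist): \forall x \forall y \forall z ((x R^2 y \wedge xRz) \to \exists w (yRw \wedge z R^2 w)) — i.e. a generalized confluence (Geach) condition.
(a): fails — wR²u, wRv but no t with uRt and vR²t.
(b): satisfies the condition.
(c): fails — w0R²w0, w0Rw2 but no w with w0Rw and w2R²w.
(d): fails — dR²d, dRb but no w with dRw and bR²w.
(e): satisfies the condition.
Valid on: (b), (e).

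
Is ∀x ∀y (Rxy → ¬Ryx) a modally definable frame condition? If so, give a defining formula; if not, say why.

If a class were modally definable it would be closed under surjective bounded morphisms (Goldblatt–Thomason).
The 4-cycle (worlds s,t,u,v with s→t→u→v→s) is asymmetric. Mapping every world to a single reflexive point • is a surjective bounded morphism, and the reflexive point is not asymmetric (R•• but asymmetry requires ¬R••).
So no modal formula (or set of formulas) defines exactly the asymmetric frames.

No — not modally definable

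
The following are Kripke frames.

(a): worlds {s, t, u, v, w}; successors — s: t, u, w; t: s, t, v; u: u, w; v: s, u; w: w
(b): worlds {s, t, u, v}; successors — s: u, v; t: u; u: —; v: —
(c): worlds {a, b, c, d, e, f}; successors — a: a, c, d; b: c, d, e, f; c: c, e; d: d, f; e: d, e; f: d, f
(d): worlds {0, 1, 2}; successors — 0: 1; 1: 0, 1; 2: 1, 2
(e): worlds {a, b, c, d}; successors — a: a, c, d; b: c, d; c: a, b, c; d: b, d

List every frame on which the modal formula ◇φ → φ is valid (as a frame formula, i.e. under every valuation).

none

Frame correspondent (Sahlqvist): ∀x ∀y (xRy → ∃w (y = w ∧ x = w)) — i.e. a generalized confluence (Geach) condition.
(a): fails — sRt but t ≠ s.
(b): fails — sRu but u ≠ s.
(c): fails — aRc but c ≠ a.
(d): fails — 0R1 but 1 ≠ 0.
(e): fails — aRc but c ≠ a.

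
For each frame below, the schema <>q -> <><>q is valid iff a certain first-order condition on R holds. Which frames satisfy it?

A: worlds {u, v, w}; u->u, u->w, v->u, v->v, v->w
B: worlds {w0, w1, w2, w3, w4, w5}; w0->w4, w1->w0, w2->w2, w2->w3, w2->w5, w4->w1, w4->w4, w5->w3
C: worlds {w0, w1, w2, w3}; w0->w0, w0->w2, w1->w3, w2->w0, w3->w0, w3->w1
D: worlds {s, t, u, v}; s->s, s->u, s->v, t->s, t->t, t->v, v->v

This is the axiom for a generalized confluence (Geach) condition; its first-order frame correspondent is forall x forall y (xRy -> exists w (y = w & x R^2 w)).
A: holds.
B: fails — w1Rw0 but no w with w0=w and w1R²w.
C: fails — w1Rw3 but no w with w3=w and w1R²w.
D: holds.

A, D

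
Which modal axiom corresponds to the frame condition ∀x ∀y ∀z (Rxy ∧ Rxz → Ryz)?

This is the Euclidean property; the standard corresponding axiom is 5: ◇s → □◇s.
Suppose ◇s→□◇s is valid. Take Rxy, Rxz and set V(s)={y}. Then ◇s at x, so □◇s at x, so ◇s at z, so some w with Rzw has s; w=y, i.e. Rzy. By symmetry of the argument, Ryz.

◇s → □◇s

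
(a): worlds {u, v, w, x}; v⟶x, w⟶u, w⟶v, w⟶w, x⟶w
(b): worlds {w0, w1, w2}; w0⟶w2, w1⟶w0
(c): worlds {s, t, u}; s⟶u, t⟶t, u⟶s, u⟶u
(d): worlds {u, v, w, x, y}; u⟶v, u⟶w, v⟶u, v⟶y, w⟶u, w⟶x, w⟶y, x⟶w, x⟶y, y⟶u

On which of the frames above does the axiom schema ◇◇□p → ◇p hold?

The schema corresponds to a generalized confluence (Geach) condition: ∀x ∀y (xR²y → ∃w (yRw ∧ xRw)).
(a): fails — vR²w but no t with wRt and vRt.
(b): fails — w1R²w2 but no w with w2Rw and w1Rw.
(c): holds.
(d): fails — uR²y but no t with yRt and uRt.

(c)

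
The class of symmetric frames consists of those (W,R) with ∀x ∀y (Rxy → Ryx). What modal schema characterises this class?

This is symmetry; the standard corresponding axiom is B: r → □◇r.
Suppose r→□◇r is valid. Take Rxy and set V(r)={x}. Then r at x, so □◇r at x, so ◇r at y, so some z with Ryz has r; z=x, i.e. Ryx.

r → □◇r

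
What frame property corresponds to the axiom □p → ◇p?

seriality: ∀x ∃y Rxy

This is the D axiom.
Its frame correspondent is seriality — ∀x ∃y Rxy.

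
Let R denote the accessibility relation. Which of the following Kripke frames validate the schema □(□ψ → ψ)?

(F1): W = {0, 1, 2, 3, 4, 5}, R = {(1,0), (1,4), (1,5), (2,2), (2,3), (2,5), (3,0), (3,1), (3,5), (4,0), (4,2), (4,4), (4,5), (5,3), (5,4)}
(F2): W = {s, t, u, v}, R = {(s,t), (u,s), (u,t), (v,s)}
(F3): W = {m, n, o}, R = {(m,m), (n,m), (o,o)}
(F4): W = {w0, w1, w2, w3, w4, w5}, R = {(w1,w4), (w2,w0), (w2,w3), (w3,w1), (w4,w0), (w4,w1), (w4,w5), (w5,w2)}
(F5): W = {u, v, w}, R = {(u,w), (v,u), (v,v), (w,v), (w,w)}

The schema corresponds to shift-reflexivity: ∀x ∀y (Rxy → Ryy).
(F1): fails — R10 but not R00.
(F2): fails — Rus but not Rss.
(F3): satisfies the condition.
(F4): fails — Rw5w2 but not Rw2w2.
(F5): fails — Rvu but not Ruu.
Valid on: (F3).

(F3)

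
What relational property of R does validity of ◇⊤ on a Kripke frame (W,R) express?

◇⊤ holds at w iff w has a successor, so frame-validity of ◇⊤ is exactly seriality. Equivalently via □A → ◇A:
Suppose □A→◇A is valid. At any x set V(A)=W. Then □A at x, so ◇A at x, so x has a successor.
Conversely, on a frame with seriality the schema holds at every world under every valuation.
So the correspondent is seriality.

seriality: ∀x ∃y Rxy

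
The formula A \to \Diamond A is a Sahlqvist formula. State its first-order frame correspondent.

This schema is equivalent to the T axiom □A → A.
It corresponds to reflexivity: \forall x Rxx.

Reflexivity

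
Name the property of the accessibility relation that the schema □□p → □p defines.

density: ∀x ∀y (Rxy → ∃z (Rxz ∧ Rzy))

Suppose □□p→□p is valid. Take Rxy and set V(p)={w : xR²w}. Then □□p at x, so □p at x, so p at y, i.e. ∃z(Rxz∧Rzy).
The converse is a direct semantic check.
Frame condition: ∀x ∀y (Rxy → ∃z (Rxz ∧ Rzy)).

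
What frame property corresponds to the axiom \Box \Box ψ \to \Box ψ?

Density

This is the C4 axiom.
Its frame correspondent is density — \forall x \forall y (Rxy \to \exists z (Rxz \wedge Rzy)).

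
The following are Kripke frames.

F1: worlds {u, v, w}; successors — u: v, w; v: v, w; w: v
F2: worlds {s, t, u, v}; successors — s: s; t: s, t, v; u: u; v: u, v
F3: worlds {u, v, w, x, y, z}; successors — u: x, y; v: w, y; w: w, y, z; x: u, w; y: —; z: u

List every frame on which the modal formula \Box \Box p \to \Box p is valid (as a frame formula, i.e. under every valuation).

F1, F2

This is the axiom for density; its first-order frame correspondent is \forall x \forall y (Rxy \to \exists z (Rxz \wedge Rzy)).
F1: ✓.
F2: ✓.
F3: fails — Rxu but no t with Rxt and Rtu.
Valid on: F1, F2.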